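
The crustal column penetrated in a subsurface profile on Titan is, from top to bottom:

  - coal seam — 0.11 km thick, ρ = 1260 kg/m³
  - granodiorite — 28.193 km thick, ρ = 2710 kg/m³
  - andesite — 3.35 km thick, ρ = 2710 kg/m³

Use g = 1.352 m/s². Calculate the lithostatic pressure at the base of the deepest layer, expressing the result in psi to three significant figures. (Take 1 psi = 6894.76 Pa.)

coal seam: 1260 kg/m³ × 1.352 m/s² × 110 m = 1.874×10^5 Pa = 27.18 psi
granodiorite: 2710 kg/m³ × 1.352 m/s² × 28193 m = 1.033×10^8 Pa = 14982 psi
andesite: 2710 kg/m³ × 1.352 m/s² × 3350 m = 1.227×10^7 Pa = 1780 psi
Total = 27.18 + 14982 + 1780 = 16789 psi

16800 psi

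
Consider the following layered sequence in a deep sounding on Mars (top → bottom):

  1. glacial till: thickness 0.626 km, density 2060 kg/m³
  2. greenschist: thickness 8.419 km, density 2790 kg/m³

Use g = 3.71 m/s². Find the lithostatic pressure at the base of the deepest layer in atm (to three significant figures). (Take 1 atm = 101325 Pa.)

glacial till: 2060 kg/m³ × 3.71 m/s² × 626 m = 4.784×10^6 Pa = 47.22 atm
greenschist: 2790 kg/m³ × 3.71 m/s² × 8419 m = 8.714×10^7 Pa = 860.0 atm
Total = 47.22 + 860.0 = 907.26 atm

907 atm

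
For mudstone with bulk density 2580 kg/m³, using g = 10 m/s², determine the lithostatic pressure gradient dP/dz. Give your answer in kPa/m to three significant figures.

25.8 kPa/m

dP/dz = ρg = 2580 kg/m³ × 10 m/s² = 25800 Pa/m
= 25800 Pa/m × (1 kPa/m / 1000.0 Pa/m) = 25.800 kPa/m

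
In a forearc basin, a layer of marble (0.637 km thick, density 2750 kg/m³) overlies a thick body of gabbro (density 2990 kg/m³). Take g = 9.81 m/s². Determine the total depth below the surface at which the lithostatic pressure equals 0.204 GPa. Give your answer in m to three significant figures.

7010 m

Pressure at base of upper layers: 2750×9.81×637 = 1.718×10^7 Pa = 0.01718 GPa
Remaining pressure to be supplied by gabbro: 2.040×10^8 − 1.718×10^7 = 1.868×10^8 Pa
Additional depth in gabbro = 1.868×10^8 Pa / (2990 kg/m³ × 9.81 m/s²) = 6369.0 m
Total depth = 637 m + 6369.0 m = 7006.0 m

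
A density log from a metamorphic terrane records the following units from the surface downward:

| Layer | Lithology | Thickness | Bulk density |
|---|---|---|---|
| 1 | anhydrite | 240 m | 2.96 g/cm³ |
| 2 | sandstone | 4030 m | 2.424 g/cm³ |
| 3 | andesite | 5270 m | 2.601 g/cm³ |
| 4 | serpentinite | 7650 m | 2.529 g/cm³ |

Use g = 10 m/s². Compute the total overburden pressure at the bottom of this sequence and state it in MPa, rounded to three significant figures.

435 MPa

anhydrite: 2960 kg/m³ × 10 m/s² × 240 m = 7.104×10^6 Pa = 7.104 MPa
sandstone: 2424 kg/m³ × 10 m/s² × 4030 m = 9.769×10^7 Pa = 97.69 MPa
andesite: 2601 kg/m³ × 10 m/s² × 5270 m = 1.371×10^8 Pa = 137.1 MPa
serpentinite: 2529 kg/m³ × 10 m/s² × 7650 m = 1.935×10^8 Pa = 193.5 MPa
Total = 7.104 + 97.69 + 137.1 + 193.5 = 435.33 MPa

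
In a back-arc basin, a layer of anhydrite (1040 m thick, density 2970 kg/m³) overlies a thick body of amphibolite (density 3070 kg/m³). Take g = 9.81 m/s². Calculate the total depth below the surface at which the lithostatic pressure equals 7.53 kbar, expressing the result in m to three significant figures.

Pressure at base of upper layers: 2970×9.81×1040 = 3.030×10^7 Pa = 0.3030 kbar
Remaining pressure to be supplied by amphibolite: 7.530×10^8 − 3.030×10^7 = 7.227×10^8 Pa
Additional depth in amphibolite = 7.227×10^8 Pa / (3070 kg/m³ × 9.81 m/s²) = 23997 m
Total depth = 1040 m + 23997 m = 25037 m

25000 m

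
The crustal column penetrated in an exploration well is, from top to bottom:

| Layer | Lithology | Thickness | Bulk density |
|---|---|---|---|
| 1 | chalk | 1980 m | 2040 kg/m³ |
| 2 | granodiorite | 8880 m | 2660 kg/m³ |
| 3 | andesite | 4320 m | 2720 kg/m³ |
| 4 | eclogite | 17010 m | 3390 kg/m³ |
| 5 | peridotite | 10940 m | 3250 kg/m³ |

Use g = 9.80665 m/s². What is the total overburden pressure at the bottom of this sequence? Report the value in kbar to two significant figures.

13 kbar

chalk: 2040 kg/m³ × 9.80665 m/s² × 1980 m = 3.961×10^7 Pa = 0.3961 kbar
granodiorite: 2660 kg/m³ × 9.80665 m/s² × 8880 m = 2.316×10^8 Pa = 2.316 kbar
andesite: 2720 kg/m³ × 9.80665 m/s² × 4320 m = 1.152×10^8 Pa = 1.152 kbar
eclogite: 3390 kg/m³ × 9.80665 m/s² × 17010 m = 5.655×10^8 Pa = 5.655 kbar
peridotite: 3250 kg/m³ × 9.80665 m/s² × 10940 m = 3.487×10^8 Pa = 3.487 kbar
Total = 0.3961 + 2.316 + 1.152 + 5.655 + 3.487 = 13.006 kbar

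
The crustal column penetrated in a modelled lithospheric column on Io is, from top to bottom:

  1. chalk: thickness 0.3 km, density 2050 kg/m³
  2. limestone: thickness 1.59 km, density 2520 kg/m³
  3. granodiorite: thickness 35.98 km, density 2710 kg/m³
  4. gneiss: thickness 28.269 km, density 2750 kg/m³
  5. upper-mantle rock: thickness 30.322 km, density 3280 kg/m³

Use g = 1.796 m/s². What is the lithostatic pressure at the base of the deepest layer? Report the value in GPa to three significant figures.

0.502 GPa

chalk: 2050 kg/m³ × 1.796 m/s² × 300 m = 1.105×10^6 Pa = 1.105×10^-3 GPa
limestone: 2520 kg/m³ × 1.796 m/s² × 1590 m = 7.196×10^6 Pa = 7.196×10^-3 GPa
granodiorite: 2710 kg/m³ × 1.796 m/s² × 35980 m = 1.751×10^8 Pa = 0.1751 GPa
gneiss: 2750 kg/m³ × 1.796 m/s² × 28269 m = 1.396×10^8 Pa = 0.1396 GPa
upper-mantle rock: 3280 kg/m³ × 1.796 m/s² × 30322 m = 1.786×10^8 Pa = 0.1786 GPa
Total = 1.105×10^-3 + 7.196×10^-3 + 0.1751 + 0.1396 + 0.1786 = 0.50167 GPa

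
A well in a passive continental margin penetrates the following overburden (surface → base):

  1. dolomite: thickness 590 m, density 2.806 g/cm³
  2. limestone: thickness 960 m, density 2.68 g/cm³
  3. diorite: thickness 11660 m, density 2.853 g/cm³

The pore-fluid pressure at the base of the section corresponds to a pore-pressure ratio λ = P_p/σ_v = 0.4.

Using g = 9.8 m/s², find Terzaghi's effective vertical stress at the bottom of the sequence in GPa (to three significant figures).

0.220 GPa

Overburden (lithostatic) stress σ_v:
dolomite: 2806 kg/m³ × 9.8 m/s² × 590 m = 1.622×10^7 Pa = 16.22 MPa
limestone: 2680 kg/m³ × 9.8 m/s² × 960 m = 2.521×10^7 Pa = 25.21 MPa
diorite: 2853 kg/m³ × 9.8 m/s² × 11660 m = 3.260×10^8 Pa = 326.0 MPa
Total = 16.22 + 25.21 + 326.0 = 367.44 MPa
Pore pressure P_p = λ·σ_v = 0.4 × 367.4 MPa = 147.0 MPa
Effective stress σ' = σ_v − P_p = 367.4 − 147.0 = 220.47 MPa = 0.22047 GPa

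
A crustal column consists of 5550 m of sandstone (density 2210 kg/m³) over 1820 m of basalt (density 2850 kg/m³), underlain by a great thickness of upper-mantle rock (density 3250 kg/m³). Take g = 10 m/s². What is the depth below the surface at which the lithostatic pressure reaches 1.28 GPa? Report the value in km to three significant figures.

Pressure at base of upper layers: 2210×10×5550 + 2850×10×1820 = 1.745×10^8 Pa = 0.1745 GPa
Remaining pressure to be supplied by upper-mantle rock: 1.280×10^9 − 1.745×10^8 = 1.105×10^9 Pa
Additional depth in upper-mantle rock = 1.105×10^9 Pa / (3250 kg/m³ × 10 m/s²) = 34015 m
Total depth = 7370 m + 34015 m = 41385 m
= 41.385 km

41.4 km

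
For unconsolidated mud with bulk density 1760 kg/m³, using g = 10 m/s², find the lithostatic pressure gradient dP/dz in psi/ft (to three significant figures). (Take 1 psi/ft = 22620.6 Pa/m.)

0.778 psi/ft

dP/dz = ρg = 1760 kg/m³ × 10 m/s² = 17600 Pa/m
= 17600 Pa/m × (1 psi/ft / 22621 Pa/m) = 0.77805 psi/ft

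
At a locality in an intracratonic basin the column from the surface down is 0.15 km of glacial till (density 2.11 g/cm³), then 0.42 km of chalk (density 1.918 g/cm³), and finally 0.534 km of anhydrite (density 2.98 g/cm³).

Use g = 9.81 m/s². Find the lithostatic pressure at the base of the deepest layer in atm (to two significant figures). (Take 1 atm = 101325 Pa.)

260 atm

glacial till: 2110 kg/m³ × 9.81 m/s² × 150 m = 3.105×10^6 Pa = 30.64 atm
chalk: 1918 kg/m³ × 9.81 m/s² × 420 m = 7.903×10^6 Pa = 77.99 atm
anhydrite: 2980 kg/m³ × 9.81 m/s² × 534 m = 1.561×10^7 Pa = 154.1 atm
Total = 30.64 + 77.99 + 154.1 = 262.70 atm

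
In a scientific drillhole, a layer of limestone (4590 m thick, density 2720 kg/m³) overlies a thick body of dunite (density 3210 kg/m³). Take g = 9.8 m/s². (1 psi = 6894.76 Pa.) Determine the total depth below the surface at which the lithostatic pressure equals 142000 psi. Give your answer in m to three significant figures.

Pressure at base of upper layers: 2720×9.8×4590 = 1.224×10^8 Pa = 17746 psi
Remaining pressure to be supplied by dunite: 9.791×10^8 − 1.224×10^8 = 8.567×10^8 Pa
Additional depth in dunite = 8.567×10^8 Pa / (3210 kg/m³ × 9.8 m/s²) = 27233 m
Total depth = 4590 m + 27233 m = 31823 m

31800 m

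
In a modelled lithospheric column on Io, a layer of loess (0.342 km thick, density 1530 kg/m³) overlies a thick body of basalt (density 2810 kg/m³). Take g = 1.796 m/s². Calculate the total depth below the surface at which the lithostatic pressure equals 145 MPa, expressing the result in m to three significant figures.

Pressure at base of upper layers: 1530×1.796×342 = 9.398×10^5 Pa = 0.9398 MPa
Remaining pressure to be supplied by basalt: 1.450×10^8 − 9.398×10^5 = 1.441×10^8 Pa
Additional depth in basalt = 1.441×10^8 Pa / (2810 kg/m³ × 1.796 m/s²) = 28545 m
Total depth = 342 m + 28545 m = 28887 m

28900 m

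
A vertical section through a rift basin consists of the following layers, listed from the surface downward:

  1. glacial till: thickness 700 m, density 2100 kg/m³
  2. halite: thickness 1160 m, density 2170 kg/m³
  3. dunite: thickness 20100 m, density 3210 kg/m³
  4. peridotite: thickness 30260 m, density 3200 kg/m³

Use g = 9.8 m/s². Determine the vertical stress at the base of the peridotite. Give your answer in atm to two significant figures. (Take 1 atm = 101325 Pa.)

glacial till: 2100 kg/m³ × 9.8 m/s² × 700 m = 1.441×10^7 Pa = 142.2 atm
halite: 2170 kg/m³ × 9.8 m/s² × 1160 m = 2.467×10^7 Pa = 243.5 atm
dunite: 3210 kg/m³ × 9.8 m/s² × 20100 m = 6.323×10^8 Pa = 6240 atm
peridotite: 3200 kg/m³ × 9.8 m/s² × 30260 m = 9.490×10^8 Pa = 9365 atm
Total = 142.2 + 243.5 + 6240 + 9365 = 15991 atm

16000 atm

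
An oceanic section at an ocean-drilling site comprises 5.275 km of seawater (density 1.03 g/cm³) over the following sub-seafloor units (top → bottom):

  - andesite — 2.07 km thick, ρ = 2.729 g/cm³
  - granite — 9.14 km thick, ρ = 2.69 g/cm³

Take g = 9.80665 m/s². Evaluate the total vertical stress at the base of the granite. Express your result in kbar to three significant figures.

3.50 kbar

seawater: 1030 kg/m³ × 9.80665 m/s² × 5275 m = 5.328×10^7 Pa = 0.5328 kbar
andesite: 2729 kg/m³ × 9.80665 m/s² × 2070 m = 5.540×10^7 Pa = 0.5540 kbar
granite: 2690 kg/m³ × 9.80665 m/s² × 9140 m = 2.411×10^8 Pa = 2.411 kbar
Total = 0.5328 + 0.5540 + 2.411 = 3.4979 kbar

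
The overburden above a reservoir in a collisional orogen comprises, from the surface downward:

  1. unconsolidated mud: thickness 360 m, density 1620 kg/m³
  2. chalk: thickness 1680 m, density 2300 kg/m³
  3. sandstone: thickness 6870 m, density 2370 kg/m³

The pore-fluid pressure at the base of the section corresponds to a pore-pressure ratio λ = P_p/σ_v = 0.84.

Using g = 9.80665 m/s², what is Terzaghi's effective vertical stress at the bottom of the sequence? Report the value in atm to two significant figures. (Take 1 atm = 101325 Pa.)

320 atm

Overburden (lithostatic) stress σ_v:
unconsolidated mud: 1620 kg/m³ × 9.80665 m/s² × 360 m = 5.719×10^6 Pa = 5.719 MPa
chalk: 2300 kg/m³ × 9.80665 m/s² × 1680 m = 3.789×10^7 Pa = 37.89 MPa
sandstone: 2370 kg/m³ × 9.80665 m/s² × 6870 m = 1.597×10^8 Pa = 159.7 MPa
Total = 5.719 + 37.89 + 159.7 = 203.28 MPa
Pore pressure P_p = λ·σ_v = 0.84 × 203.3 MPa = 170.8 MPa
Effective stress σ' = σ_v − P_p = 203.3 − 170.8 = 32.525 MPa = 321.00 atm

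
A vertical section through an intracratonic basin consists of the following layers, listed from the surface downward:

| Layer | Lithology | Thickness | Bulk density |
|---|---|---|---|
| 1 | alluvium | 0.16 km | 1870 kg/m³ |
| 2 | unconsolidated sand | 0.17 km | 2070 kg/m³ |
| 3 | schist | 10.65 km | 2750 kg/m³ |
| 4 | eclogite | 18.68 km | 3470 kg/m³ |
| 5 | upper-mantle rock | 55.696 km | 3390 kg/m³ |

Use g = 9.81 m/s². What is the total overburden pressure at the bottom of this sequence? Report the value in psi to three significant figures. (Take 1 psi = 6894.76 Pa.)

403000 psi

alluvium: 1870 kg/m³ × 9.81 m/s² × 160 m = 2.935×10^6 Pa = 425.7 psi
unconsolidated sand: 2070 kg/m³ × 9.81 m/s² × 170 m = 3.452×10^6 Pa = 500.7 psi
schist: 2750 kg/m³ × 9.81 m/s² × 10650 m = 2.873×10^8 Pa = 41671 psi
eclogite: 3470 kg/m³ × 9.81 m/s² × 18680 m = 6.359×10^8 Pa = 92227 psi
upper-mantle rock: 3390 kg/m³ × 9.81 m/s² × 55696 m = 1.852×10^9 Pa = 2.686×10^5 psi
Total = 425.7 + 500.7 + 41671 + 92227 + 2.686×10^5 = 4.0347×10^5 psi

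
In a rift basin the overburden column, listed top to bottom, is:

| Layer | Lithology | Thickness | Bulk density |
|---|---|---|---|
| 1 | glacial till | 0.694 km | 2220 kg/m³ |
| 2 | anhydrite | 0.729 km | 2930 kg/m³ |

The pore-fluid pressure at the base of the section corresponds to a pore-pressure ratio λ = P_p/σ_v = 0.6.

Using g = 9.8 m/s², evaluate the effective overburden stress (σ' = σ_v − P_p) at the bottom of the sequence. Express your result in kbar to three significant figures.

0.144 kbar

Overburden (lithostatic) stress σ_v:
glacial till: 2220 kg/m³ × 9.8 m/s² × 694 m = 1.510×10^7 Pa = 15.10 MPa
anhydrite: 2930 kg/m³ × 9.8 m/s² × 729 m = 2.093×10^7 Pa = 20.93 MPa
Total = 15.10 + 20.93 = 36.031 MPa
Pore pressure P_p = λ·σ_v = 0.6 × 36.03 MPa = 21.62 MPa
Effective stress σ' = σ_v − P_p = 36.03 − 21.62 = 14.412 MPa = 0.14412 kbar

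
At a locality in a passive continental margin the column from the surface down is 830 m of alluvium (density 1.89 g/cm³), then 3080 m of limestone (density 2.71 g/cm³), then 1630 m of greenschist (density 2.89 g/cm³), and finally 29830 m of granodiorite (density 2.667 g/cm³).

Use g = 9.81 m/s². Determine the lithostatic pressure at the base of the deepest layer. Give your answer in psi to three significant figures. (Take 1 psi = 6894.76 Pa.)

alluvium: 1890 kg/m³ × 9.81 m/s² × 830 m = 1.539×10^7 Pa = 2232 psi
limestone: 2710 kg/m³ × 9.81 m/s² × 3080 m = 8.188×10^7 Pa = 11876 psi
greenschist: 2890 kg/m³ × 9.81 m/s² × 1630 m = 4.621×10^7 Pa = 6702 psi
granodiorite: 2667 kg/m³ × 9.81 m/s² × 29830 m = 7.805×10^8 Pa = 1.132×10^5 psi
Total = 2232 + 11876 + 6702 + 1.132×10^5 = 1.3401×10^5 psi

134000 psi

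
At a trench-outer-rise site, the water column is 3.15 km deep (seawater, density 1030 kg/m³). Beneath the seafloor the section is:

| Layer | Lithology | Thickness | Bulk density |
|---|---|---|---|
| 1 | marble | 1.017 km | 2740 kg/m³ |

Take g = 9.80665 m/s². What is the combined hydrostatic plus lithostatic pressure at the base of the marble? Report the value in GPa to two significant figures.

0.059 GPa

seawater: 1030 kg/m³ × 9.80665 m/s² × 3150 m = 3.182×10^7 Pa = 0.03182 GPa
marble: 2740 kg/m³ × 9.80665 m/s² × 1017 m = 2.733×10^7 Pa = 0.02733 GPa
Total = 0.03182 + 0.02733 = 0.059145 GPa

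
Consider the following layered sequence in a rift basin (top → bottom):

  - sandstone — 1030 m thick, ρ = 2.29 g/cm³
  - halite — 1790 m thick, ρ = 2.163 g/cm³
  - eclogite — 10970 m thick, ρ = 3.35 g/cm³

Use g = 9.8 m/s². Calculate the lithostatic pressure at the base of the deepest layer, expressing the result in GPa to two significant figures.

0.42 GPa

sandstone: 2290 kg/m³ × 9.8 m/s² × 1030 m = 2.312×10^7 Pa = 0.02312 GPa
halite: 2163 kg/m³ × 9.8 m/s² × 1790 m = 3.794×10^7 Pa = 0.03794 GPa
eclogite: 3350 kg/m³ × 9.8 m/s² × 10970 m = 3.601×10^8 Pa = 0.3601 GPa
Total = 0.02312 + 0.03794 + 0.3601 = 0.42120 GPa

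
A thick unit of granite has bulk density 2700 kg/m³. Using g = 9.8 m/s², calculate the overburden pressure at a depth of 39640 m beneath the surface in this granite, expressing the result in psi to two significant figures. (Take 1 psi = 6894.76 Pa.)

granite: 2700 kg/m³ × 9.8 m/s² × 39640 m = 1.049×10^9 Pa = 1.521×10^5 psi

150000 psi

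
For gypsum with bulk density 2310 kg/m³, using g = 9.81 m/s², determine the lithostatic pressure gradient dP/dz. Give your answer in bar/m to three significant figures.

dP/dz = ρg = 2310 kg/m³ × 9.81 m/s² = 22661 Pa/m
= 22661 Pa/m × (1 bar/m / 1.0000×10^5 Pa/m) = 0.22661 bar/m

0.227 bar/m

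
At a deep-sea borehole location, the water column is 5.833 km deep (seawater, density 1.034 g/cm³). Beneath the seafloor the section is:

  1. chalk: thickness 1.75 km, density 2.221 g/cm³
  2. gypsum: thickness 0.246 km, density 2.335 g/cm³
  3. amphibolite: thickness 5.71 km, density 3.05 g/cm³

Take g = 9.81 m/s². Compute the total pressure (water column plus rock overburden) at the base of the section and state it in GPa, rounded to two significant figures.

seawater: 1034 kg/m³ × 9.81 m/s² × 5833 m = 5.917×10^7 Pa = 0.05917 GPa
chalk: 2221 kg/m³ × 9.81 m/s² × 1750 m = 3.813×10^7 Pa = 0.03813 GPa
gypsum: 2335 kg/m³ × 9.81 m/s² × 246 m = 5.635×10^6 Pa = 5.635×10^-3 GPa
amphibolite: 3050 kg/m³ × 9.81 m/s² × 5710 m = 1.708×10^8 Pa = 0.1708 GPa
Total = 0.05917 + 0.03813 + 5.635×10^-3 + 0.1708 = 0.27378 GPa

0.27 GPa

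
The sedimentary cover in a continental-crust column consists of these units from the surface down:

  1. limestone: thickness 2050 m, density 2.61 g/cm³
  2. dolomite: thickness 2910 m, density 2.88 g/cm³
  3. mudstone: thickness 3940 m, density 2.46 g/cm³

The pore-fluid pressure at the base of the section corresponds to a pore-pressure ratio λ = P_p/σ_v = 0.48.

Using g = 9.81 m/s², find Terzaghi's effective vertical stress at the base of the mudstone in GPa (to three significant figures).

Overburden (lithostatic) stress σ_v:
limestone: 2610 kg/m³ × 9.81 m/s² × 2050 m = 5.249×10^7 Pa = 52.49 MPa
dolomite: 2880 kg/m³ × 9.81 m/s² × 2910 m = 8.222×10^7 Pa = 82.22 MPa
mudstone: 2460 kg/m³ × 9.81 m/s² × 3940 m = 9.508×10^7 Pa = 95.08 MPa
Total = 52.49 + 82.22 + 95.08 = 229.79 MPa
Pore pressure P_p = λ·σ_v = 0.48 × 229.8 MPa = 110.3 MPa
Effective stress σ' = σ_v − P_p = 229.8 − 110.3 = 119.49 MPa = 0.11949 GPa

0.119 GPa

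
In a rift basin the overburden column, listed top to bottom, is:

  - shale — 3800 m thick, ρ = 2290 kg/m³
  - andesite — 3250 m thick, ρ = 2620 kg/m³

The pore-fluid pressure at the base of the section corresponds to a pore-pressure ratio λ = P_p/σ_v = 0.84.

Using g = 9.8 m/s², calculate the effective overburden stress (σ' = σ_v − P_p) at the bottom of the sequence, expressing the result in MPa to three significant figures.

27.0 MPa

Overburden (lithostatic) stress σ_v:
shale: 2290 kg/m³ × 9.8 m/s² × 3800 m = 8.528×10^7 Pa = 85.28 MPa
andesite: 2620 kg/m³ × 9.8 m/s² × 3250 m = 8.345×10^7 Pa = 83.45 MPa
Total = 85.28 + 83.45 = 168.73 MPa
Pore pressure P_p = λ·σ_v = 0.84 × 168.7 MPa = 141.7 MPa
Effective stress σ' = σ_v − P_p = 168.7 − 141.7 = 26.996 MPa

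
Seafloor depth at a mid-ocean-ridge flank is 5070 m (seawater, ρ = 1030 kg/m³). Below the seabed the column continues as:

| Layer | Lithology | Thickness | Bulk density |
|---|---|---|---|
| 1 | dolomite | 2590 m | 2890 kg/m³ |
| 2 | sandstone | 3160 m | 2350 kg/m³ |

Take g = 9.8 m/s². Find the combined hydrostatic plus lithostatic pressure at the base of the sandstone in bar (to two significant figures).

2000 bar

seawater: 1030 kg/m³ × 9.8 m/s² × 5070 m = 5.118×10^7 Pa = 511.8 bar
dolomite: 2890 kg/m³ × 9.8 m/s² × 2590 m = 7.335×10^7 Pa = 733.5 bar
sandstone: 2350 kg/m³ × 9.8 m/s² × 3160 m = 7.277×10^7 Pa = 727.7 bar
Total = 511.8 + 733.5 + 727.7 = 1973.1 bar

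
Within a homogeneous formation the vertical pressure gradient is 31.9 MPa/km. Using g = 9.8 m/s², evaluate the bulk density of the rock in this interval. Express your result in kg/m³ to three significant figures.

ρ = (dP/dz)/g = 31.9 MPa/km / 9.8 m/s² = 31900 Pa/m / 9.8 m/s² = 3255.1 kg/m³

3260 kg/m³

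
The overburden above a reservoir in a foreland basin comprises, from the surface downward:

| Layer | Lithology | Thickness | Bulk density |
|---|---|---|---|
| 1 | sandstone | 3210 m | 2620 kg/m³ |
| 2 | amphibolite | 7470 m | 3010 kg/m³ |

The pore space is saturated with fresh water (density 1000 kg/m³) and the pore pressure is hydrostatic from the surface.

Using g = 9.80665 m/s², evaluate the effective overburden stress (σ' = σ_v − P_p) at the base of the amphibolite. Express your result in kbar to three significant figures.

Overburden (lithostatic) stress σ_v:
sandstone: 2620 kg/m³ × 9.80665 m/s² × 3210 m = 8.248×10^7 Pa = 82.48 MPa
amphibolite: 3010 kg/m³ × 9.80665 m/s² × 7470 m = 2.205×10^8 Pa = 220.5 MPa
Total = 82.48 + 220.5 = 302.98 MPa
Pore pressure P_p = 1000 kg/m³ × 9.80665 m/s² × 10680 m = 1.047×10^8 Pa = 104.7 MPa
Effective stress σ' = σ_v − P_p = 303.0 − 104.7 = 198.24 MPa = 1.9824 kbar

1.98 kbar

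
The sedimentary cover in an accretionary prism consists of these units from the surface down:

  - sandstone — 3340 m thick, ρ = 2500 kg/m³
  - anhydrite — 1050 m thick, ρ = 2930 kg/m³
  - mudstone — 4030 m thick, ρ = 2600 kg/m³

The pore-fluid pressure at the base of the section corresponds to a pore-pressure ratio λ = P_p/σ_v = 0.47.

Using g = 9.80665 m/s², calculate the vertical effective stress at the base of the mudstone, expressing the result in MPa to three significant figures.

Overburden (lithostatic) stress σ_v:
sandstone: 2500 kg/m³ × 9.80665 m/s² × 3340 m = 8.189×10^7 Pa = 81.89 MPa
anhydrite: 2930 kg/m³ × 9.80665 m/s² × 1050 m = 3.017×10^7 Pa = 30.17 MPa
mudstone: 2600 kg/m³ × 9.80665 m/s² × 4030 m = 1.028×10^8 Pa = 102.8 MPa
Total = 81.89 + 30.17 + 102.8 = 214.81 MPa
Pore pressure P_p = λ·σ_v = 0.47 × 214.8 MPa = 101.0 MPa
Effective stress σ' = σ_v − P_p = 214.8 − 101.0 = 113.85 MPa

114 MPa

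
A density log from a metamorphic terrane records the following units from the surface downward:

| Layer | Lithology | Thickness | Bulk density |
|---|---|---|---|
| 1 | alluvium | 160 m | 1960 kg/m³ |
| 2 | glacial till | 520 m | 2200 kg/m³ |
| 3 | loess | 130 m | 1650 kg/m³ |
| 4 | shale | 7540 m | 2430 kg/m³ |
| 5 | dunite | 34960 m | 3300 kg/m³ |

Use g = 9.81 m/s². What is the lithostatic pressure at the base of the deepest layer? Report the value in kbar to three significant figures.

13.3 kbar

alluvium: 1960 kg/m³ × 9.81 m/s² × 160 m = 3.076×10^6 Pa = 0.03076 kbar
glacial till: 2200 kg/m³ × 9.81 m/s² × 520 m = 1.122×10^7 Pa = 0.1122 kbar
loess: 1650 kg/m³ × 9.81 m/s² × 130 m = 2.104×10^6 Pa = 0.02104 kbar
shale: 2430 kg/m³ × 9.81 m/s² × 7540 m = 1.797×10^8 Pa = 1.797 kbar
dunite: 3300 kg/m³ × 9.81 m/s² × 34960 m = 1.132×10^9 Pa = 11.32 kbar
Total = 0.03076 + 0.1122 + 0.02104 + 1.797 + 11.32 = 13.279 kbar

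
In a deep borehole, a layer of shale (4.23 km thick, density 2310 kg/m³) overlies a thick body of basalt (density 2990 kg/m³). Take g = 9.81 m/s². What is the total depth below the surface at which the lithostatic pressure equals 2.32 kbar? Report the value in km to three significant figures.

Pressure at base of upper layers: 2310×9.81×4230 = 9.586×10^7 Pa = 0.9586 kbar
Remaining pressure to be supplied by basalt: 2.320×10^8 − 9.586×10^7 = 1.361×10^8 Pa
Additional depth in basalt = 1.361×10^8 Pa / (2990 kg/m³ × 9.81 m/s²) = 4641.5 m
Total depth = 4230 m + 4641.5 m = 8871.5 m
= 8.8715 km

8.87 km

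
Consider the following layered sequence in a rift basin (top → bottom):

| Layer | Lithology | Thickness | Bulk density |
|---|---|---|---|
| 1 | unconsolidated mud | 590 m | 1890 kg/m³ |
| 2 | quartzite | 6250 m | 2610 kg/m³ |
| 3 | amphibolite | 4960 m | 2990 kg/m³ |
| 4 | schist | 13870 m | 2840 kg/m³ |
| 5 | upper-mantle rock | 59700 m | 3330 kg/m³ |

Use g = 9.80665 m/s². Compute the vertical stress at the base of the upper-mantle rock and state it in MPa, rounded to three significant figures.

2650 MPa

unconsolidated mud: 1890 kg/m³ × 9.80665 m/s² × 590 m = 1.094×10^7 Pa = 10.94 MPa
quartzite: 2610 kg/m³ × 9.80665 m/s² × 6250 m = 1.600×10^8 Pa = 160.0 MPa
amphibolite: 2990 kg/m³ × 9.80665 m/s² × 4960 m = 1.454×10^8 Pa = 145.4 MPa
schist: 2840 kg/m³ × 9.80665 m/s² × 13870 m = 3.863×10^8 Pa = 386.3 MPa
upper-mantle rock: 3330 kg/m³ × 9.80665 m/s² × 59700 m = 1.950×10^9 Pa = 1950 MPa
Total = 10.94 + 160.0 + 145.4 + 386.3 + 1950 = 2652.2 MPa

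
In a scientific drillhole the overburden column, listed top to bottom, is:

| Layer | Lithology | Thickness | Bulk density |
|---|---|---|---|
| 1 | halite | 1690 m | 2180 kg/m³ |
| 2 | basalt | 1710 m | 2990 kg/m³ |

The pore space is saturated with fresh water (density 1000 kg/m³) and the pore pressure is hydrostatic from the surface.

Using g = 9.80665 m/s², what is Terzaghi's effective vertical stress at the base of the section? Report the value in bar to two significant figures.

530 bar

Overburden (lithostatic) stress σ_v:
halite: 2180 kg/m³ × 9.80665 m/s² × 1690 m = 3.613×10^7 Pa = 36.13 MPa
basalt: 2990 kg/m³ × 9.80665 m/s² × 1710 m = 5.014×10^7 Pa = 50.14 MPa
Total = 36.13 + 50.14 = 86.270 MPa
Pore pressure P_p = 1000 kg/m³ × 9.80665 m/s² × 3400 m = 3.334×10^7 Pa = 33.34 MPa
Effective stress σ' = σ_v − P_p = 86.27 − 33.34 = 52.927 MPa = 529.27 bar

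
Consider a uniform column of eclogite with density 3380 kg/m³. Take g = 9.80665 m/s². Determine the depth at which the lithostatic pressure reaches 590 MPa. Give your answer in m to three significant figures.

h = P/(ρg) = 590 MPa / (3380 kg/m³ × 9.80665 m/s²) = 5.900×10^8 Pa / 33146 Pa/m = 17800 m

17800 m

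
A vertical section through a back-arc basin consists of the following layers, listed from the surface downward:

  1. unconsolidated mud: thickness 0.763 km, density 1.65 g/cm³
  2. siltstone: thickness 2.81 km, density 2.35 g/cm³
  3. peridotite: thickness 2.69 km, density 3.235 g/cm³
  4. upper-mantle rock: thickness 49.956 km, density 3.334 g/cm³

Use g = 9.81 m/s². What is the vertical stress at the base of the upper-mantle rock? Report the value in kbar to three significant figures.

unconsolidated mud: 1650 kg/m³ × 9.81 m/s² × 763 m = 1.235×10^7 Pa = 0.1235 kbar
siltstone: 2350 kg/m³ × 9.81 m/s² × 2810 m = 6.478×10^7 Pa = 0.6478 kbar
peridotite: 3235 kg/m³ × 9.81 m/s² × 2690 m = 8.537×10^7 Pa = 0.8537 kbar
upper-mantle rock: 3334 kg/m³ × 9.81 m/s² × 49956 m = 1.634×10^9 Pa = 16.34 kbar
Total = 0.1235 + 0.6478 + 0.8537 + 16.34 = 17.964 kbar

18.0 kbar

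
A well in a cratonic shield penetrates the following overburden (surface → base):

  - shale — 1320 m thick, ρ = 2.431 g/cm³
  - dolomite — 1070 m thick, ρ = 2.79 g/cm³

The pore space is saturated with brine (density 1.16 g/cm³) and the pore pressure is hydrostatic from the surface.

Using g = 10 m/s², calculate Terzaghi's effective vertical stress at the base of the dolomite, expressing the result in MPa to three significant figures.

34.2 MPa

Overburden (lithostatic) stress σ_v:
shale: 2431 kg/m³ × 10 m/s² × 1320 m = 3.209×10^7 Pa = 32.09 MPa
dolomite: 2790 kg/m³ × 10 m/s² × 1070 m = 2.985×10^7 Pa = 29.85 MPa
Total = 32.09 + 29.85 = 61.942 MPa
Pore pressure P_p = 1160 kg/m³ × 10 m/s² × 2390 m = 2.772×10^7 Pa = 27.72 MPa
Effective stress σ' = σ_v − P_p = 61.94 − 27.72 = 34.218 MPa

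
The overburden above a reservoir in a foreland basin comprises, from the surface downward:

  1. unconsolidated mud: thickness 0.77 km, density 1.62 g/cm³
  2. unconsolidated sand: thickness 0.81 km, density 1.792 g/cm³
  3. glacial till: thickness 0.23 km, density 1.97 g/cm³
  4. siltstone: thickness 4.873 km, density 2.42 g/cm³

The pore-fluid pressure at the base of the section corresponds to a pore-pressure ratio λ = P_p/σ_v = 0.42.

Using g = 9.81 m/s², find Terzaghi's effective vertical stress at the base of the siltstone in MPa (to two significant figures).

Overburden (lithostatic) stress σ_v:
unconsolidated mud: 1620 kg/m³ × 9.81 m/s² × 770 m = 1.224×10^7 Pa = 12.24 MPa
unconsolidated sand: 1792 kg/m³ × 9.81 m/s² × 810 m = 1.424×10^7 Pa = 14.24 MPa
glacial till: 1970 kg/m³ × 9.81 m/s² × 230 m = 4.445×10^6 Pa = 4.445 MPa
siltstone: 2420 kg/m³ × 9.81 m/s² × 4873 m = 1.157×10^8 Pa = 115.7 MPa
Total = 12.24 + 14.24 + 4.445 + 115.7 = 146.61 MPa
Pore pressure P_p = λ·σ_v = 0.42 × 146.6 MPa = 61.58 MPa
Effective stress σ' = σ_v − P_p = 146.6 − 61.58 = 85.032 MPa

85 MPa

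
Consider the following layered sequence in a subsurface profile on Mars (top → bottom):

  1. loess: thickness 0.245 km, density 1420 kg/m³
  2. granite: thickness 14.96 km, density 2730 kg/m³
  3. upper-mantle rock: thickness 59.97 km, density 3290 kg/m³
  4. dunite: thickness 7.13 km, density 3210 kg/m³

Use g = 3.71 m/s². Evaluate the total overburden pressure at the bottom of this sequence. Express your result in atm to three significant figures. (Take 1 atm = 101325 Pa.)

9570 atm

loess: 1420 kg/m³ × 3.71 m/s² × 245 m = 1.291×10^6 Pa = 12.74 atm
granite: 2730 kg/m³ × 3.71 m/s² × 14960 m = 1.515×10^8 Pa = 1495 atm
upper-mantle rock: 3290 kg/m³ × 3.71 m/s² × 59970 m = 7.320×10^8 Pa = 7224 atm
dunite: 3210 kg/m³ × 3.71 m/s² × 7130 m = 8.491×10^7 Pa = 838.0 atm
Total = 12.74 + 1495 + 7224 + 838.0 = 9570.3 atm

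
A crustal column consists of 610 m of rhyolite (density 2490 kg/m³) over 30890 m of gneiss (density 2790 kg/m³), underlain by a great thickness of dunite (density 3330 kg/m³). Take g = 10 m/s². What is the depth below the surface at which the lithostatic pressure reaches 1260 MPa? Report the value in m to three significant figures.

Pressure at base of upper layers: 2490×10×610 + 2790×10×30890 = 8.770×10^8 Pa = 877.0 MPa
Remaining pressure to be supplied by dunite: 1.260×10^9 − 8.770×10^8 = 3.830×10^8 Pa
Additional depth in dunite = 3.830×10^8 Pa / (3330 kg/m³ × 10 m/s²) = 11501 m
Total depth = 31500 m + 11501 m = 43001 m

43000 m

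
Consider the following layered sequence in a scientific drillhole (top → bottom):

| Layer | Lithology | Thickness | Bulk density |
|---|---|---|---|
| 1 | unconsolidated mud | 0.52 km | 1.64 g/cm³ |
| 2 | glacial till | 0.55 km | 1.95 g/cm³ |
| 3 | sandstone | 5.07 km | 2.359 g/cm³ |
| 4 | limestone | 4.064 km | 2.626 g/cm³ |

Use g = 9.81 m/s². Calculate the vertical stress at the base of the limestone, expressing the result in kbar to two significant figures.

unconsolidated mud: 1640 kg/m³ × 9.81 m/s² × 520 m = 8.366×10^6 Pa = 0.08366 kbar
glacial till: 1950 kg/m³ × 9.81 m/s² × 550 m = 1.052×10^7 Pa = 0.1052 kbar
sandstone: 2359 kg/m³ × 9.81 m/s² × 5070 m = 1.173×10^8 Pa = 1.173 kbar
limestone: 2626 kg/m³ × 9.81 m/s² × 4064 m = 1.047×10^8 Pa = 1.047 kbar
Total = 0.08366 + 0.1052 + 1.173 + 1.047 = 2.4091 kbar

2.4 kbar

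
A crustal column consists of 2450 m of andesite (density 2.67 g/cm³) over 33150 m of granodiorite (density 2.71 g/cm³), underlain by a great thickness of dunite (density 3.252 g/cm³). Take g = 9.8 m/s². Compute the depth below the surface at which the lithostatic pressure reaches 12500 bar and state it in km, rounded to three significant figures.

45.2 km

Pressure at base of upper layers: 2670×9.8×2450 + 2710×9.8×33150 = 9.445×10^8 Pa = 9445 bar
Remaining pressure to be supplied by dunite: 1.250×10^9 − 9.445×10^8 = 3.055×10^8 Pa
Additional depth in dunite = 3.055×10^8 Pa / (3252 kg/m³ × 9.8 m/s²) = 9585.8 m
Total depth = 35600 m + 9585.8 m = 45186 m
= 45.186 km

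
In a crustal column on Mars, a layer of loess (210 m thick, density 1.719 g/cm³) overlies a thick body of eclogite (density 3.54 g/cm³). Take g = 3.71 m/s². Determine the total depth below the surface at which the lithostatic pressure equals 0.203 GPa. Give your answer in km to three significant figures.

15.6 km

Pressure at base of upper layers: 1719×3.71×210 = 1.339×10^6 Pa = 1.339×10^-3 GPa
Remaining pressure to be supplied by eclogite: 2.030×10^8 − 1.339×10^6 = 2.017×10^8 Pa
Additional depth in eclogite = 2.017×10^8 Pa / (3540 kg/m³ × 3.71 m/s²) = 15355 m
Total depth = 210 m + 15355 m = 15565 m
= 15.565 km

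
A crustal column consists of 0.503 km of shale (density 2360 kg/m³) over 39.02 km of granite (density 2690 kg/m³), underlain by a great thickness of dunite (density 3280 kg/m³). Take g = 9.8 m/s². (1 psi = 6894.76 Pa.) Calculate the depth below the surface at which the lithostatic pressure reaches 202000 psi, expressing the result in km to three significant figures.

Pressure at base of upper layers: 2360×9.8×503 + 2690×9.8×39020 = 1.040×10^9 Pa = 1.509×10^5 psi
Remaining pressure to be supplied by dunite: 1.393×10^9 − 1.040×10^9 = 3.525×10^8 Pa
Additional depth in dunite = 3.525×10^8 Pa / (3280 kg/m³ × 9.8 m/s²) = 10965 m
Total depth = 39523 m + 10965 m = 50488 m
= 50.488 km

50.5 km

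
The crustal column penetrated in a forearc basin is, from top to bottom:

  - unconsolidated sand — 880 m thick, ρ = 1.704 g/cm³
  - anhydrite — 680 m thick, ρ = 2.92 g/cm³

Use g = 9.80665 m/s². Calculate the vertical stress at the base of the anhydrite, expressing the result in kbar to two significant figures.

unconsolidated sand: 1704 kg/m³ × 9.80665 m/s² × 880 m = 1.471×10^7 Pa = 0.1471 kbar
anhydrite: 2920 kg/m³ × 9.80665 m/s² × 680 m = 1.947×10^7 Pa = 0.1947 kbar
Total = 0.1471 + 0.1947 = 0.34177 kbar

0.34 kbar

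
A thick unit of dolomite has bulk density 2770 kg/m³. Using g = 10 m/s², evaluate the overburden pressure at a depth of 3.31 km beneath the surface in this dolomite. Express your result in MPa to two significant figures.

92 MPa

dolomite: 2770 kg/m³ × 10 m/s² × 3310 m = 9.169×10^7 Pa = 91.69 MPa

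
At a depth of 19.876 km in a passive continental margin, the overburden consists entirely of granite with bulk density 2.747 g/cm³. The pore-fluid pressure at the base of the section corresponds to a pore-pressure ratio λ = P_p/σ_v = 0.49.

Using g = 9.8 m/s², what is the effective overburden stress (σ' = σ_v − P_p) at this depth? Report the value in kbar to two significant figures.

Overburden (lithostatic) stress σ_v:
granite: 2747 kg/m³ × 9.8 m/s² × 19876 m = 5.351×10^8 Pa = 535.1 MPa
Pore pressure P_p = λ·σ_v = 0.49 × 535.1 MPa = 262.2 MPa
Effective stress σ' = σ_v − P_p = 535.1 − 262.2 = 272.89 MPa = 2.7289 kbar

2.7 kbar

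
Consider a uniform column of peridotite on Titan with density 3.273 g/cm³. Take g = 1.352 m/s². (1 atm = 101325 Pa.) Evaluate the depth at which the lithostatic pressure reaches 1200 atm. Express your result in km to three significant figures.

h = P/(ρg) = 1200 atm / (3273 kg/m³ × 1.352 m/s²) = 1.216×10^8 Pa / 4425.1 Pa/m = 27477 m
= 27.477 km

27.5 km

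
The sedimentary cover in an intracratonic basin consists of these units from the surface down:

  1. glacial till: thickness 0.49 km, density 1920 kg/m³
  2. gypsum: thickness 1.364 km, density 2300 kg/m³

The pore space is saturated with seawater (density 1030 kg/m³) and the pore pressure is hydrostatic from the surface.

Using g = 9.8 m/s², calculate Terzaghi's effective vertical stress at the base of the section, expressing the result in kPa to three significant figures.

Overburden (lithostatic) stress σ_v:
glacial till: 1920 kg/m³ × 9.8 m/s² × 490 m = 9.220×10^6 Pa = 9.220 MPa
gypsum: 2300 kg/m³ × 9.8 m/s² × 1364 m = 3.074×10^7 Pa = 30.74 MPa
Total = 9.220 + 30.74 = 39.964 MPa
Pore pressure P_p = 1030 kg/m³ × 9.8 m/s² × 1854 m = 1.871×10^7 Pa = 18.71 MPa
Effective stress σ' = σ_v − P_p = 39.96 − 18.71 = 21.250 MPa = 21250 kPa

21300 kPa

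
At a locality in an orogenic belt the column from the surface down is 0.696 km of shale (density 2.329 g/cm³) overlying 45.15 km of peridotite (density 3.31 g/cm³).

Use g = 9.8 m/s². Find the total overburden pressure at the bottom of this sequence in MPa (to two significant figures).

1500 MPa

shale: 2329 kg/m³ × 9.8 m/s² × 696 m = 1.589×10^7 Pa = 15.89 MPa
peridotite: 3310 kg/m³ × 9.8 m/s² × 45150 m = 1.465×10^9 Pa = 1465 MPa
Total = 15.89 + 1465 = 1480.5 MPa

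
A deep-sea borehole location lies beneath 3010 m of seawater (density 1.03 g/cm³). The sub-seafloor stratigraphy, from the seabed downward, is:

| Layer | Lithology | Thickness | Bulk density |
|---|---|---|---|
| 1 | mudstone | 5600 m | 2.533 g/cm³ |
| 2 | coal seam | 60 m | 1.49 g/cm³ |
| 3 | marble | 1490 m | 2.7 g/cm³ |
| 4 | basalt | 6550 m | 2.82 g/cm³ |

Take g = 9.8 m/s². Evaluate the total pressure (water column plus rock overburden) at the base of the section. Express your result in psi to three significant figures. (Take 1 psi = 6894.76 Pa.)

56700 psi

seawater: 1030 kg/m³ × 9.8 m/s² × 3010 m = 3.038×10^7 Pa = 4407 psi
mudstone: 2533 kg/m³ × 9.8 m/s² × 5600 m = 1.390×10^8 Pa = 20162 psi
coal seam: 1490 kg/m³ × 9.8 m/s² × 60 m = 8.761×10^5 Pa = 127.1 psi
marble: 2700 kg/m³ × 9.8 m/s² × 1490 m = 3.943×10^7 Pa = 5718 psi
basalt: 2820 kg/m³ × 9.8 m/s² × 6550 m = 1.810×10^8 Pa = 26254 psi
Total = 4407 + 20162 + 127.1 + 5718 + 26254 = 56668 psi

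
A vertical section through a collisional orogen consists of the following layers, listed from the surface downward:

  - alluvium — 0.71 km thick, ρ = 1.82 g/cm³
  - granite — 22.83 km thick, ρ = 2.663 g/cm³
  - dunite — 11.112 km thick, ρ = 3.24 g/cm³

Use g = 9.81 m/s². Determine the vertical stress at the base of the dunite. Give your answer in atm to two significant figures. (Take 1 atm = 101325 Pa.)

alluvium: 1820 kg/m³ × 9.81 m/s² × 710 m = 1.268×10^7 Pa = 125.1 atm
granite: 2663 kg/m³ × 9.81 m/s² × 22830 m = 5.964×10^8 Pa = 5886 atm
dunite: 3240 kg/m³ × 9.81 m/s² × 11112 m = 3.532×10^8 Pa = 3486 atm
Total = 125.1 + 5886 + 3486 = 9496.9 atm

9500 atm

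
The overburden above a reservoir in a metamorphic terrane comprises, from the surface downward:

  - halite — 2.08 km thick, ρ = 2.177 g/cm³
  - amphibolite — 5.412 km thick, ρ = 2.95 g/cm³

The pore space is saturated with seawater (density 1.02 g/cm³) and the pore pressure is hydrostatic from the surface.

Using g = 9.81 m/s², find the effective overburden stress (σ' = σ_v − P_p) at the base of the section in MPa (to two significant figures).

Overburden (lithostatic) stress σ_v:
halite: 2177 kg/m³ × 9.81 m/s² × 2080 m = 4.442×10^7 Pa = 44.42 MPa
amphibolite: 2950 kg/m³ × 9.81 m/s² × 5412 m = 1.566×10^8 Pa = 156.6 MPa
Total = 44.42 + 156.6 = 201.04 MPa
Pore pressure P_p = 1020 kg/m³ × 9.81 m/s² × 7492 m = 7.497×10^7 Pa = 74.97 MPa
Effective stress σ' = σ_v − P_p = 201.0 − 74.97 = 126.08 MPa

130 MPa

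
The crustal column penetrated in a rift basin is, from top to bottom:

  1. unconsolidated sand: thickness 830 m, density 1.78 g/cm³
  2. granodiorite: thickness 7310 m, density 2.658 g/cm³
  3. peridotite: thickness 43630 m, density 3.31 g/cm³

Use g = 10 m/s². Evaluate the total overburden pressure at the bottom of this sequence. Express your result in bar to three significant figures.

unconsolidated sand: 1780 kg/m³ × 10 m/s² × 830 m = 1.477×10^7 Pa = 147.7 bar
granodiorite: 2658 kg/m³ × 10 m/s² × 7310 m = 1.943×10^8 Pa = 1943 bar
peridotite: 3310 kg/m³ × 10 m/s² × 43630 m = 1.444×10^9 Pa = 14442 bar
Total = 147.7 + 1943 + 14442 = 16532 bar

16500 bar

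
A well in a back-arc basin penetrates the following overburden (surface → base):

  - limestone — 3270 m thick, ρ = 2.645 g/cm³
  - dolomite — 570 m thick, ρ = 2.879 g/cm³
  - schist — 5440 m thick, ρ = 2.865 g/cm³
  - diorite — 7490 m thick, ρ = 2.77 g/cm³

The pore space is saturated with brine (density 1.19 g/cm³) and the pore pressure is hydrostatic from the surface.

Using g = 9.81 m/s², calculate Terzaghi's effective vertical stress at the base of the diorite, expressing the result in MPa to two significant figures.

Overburden (lithostatic) stress σ_v:
limestone: 2645 kg/m³ × 9.81 m/s² × 3270 m = 8.485×10^7 Pa = 84.85 MPa
dolomite: 2879 kg/m³ × 9.81 m/s² × 570 m = 1.610×10^7 Pa = 16.10 MPa
schist: 2865 kg/m³ × 9.81 m/s² × 5440 m = 1.529×10^8 Pa = 152.9 MPa
diorite: 2770 kg/m³ × 9.81 m/s² × 7490 m = 2.035×10^8 Pa = 203.5 MPa
Total = 84.85 + 16.10 + 152.9 + 203.5 = 457.37 MPa
Pore pressure P_p = 1190 kg/m³ × 9.81 m/s² × 16770 m = 1.958×10^8 Pa = 195.8 MPa
Effective stress σ' = σ_v − P_p = 457.4 − 195.8 = 261.60 MPa

260 MPa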